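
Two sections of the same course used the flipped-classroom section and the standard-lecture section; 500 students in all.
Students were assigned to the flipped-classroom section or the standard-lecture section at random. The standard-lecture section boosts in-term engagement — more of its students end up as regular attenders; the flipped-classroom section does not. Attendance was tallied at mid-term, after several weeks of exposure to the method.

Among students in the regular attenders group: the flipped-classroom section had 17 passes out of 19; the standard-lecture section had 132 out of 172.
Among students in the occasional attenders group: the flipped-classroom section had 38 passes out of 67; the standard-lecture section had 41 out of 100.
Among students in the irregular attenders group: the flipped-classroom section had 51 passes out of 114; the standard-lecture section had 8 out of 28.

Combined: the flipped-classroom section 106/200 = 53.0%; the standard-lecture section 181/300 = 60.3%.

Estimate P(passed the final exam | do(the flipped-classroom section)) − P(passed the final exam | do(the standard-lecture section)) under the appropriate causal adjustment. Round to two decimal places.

-0.07

Within every mid-term attendance level the flipped-classroom section has the higher rate, yet pooled the standard-lecture section does — Simpson's reversal.
Stratifying would compare teaching methods among students the teaching methods themselves sorted into mid-term attendance groups — a form of selection on an intermediate. The unconditioned pooled rates give the total causal effect.
The causal difference is the pooled difference: 0.530 − 0.603 = -0.073.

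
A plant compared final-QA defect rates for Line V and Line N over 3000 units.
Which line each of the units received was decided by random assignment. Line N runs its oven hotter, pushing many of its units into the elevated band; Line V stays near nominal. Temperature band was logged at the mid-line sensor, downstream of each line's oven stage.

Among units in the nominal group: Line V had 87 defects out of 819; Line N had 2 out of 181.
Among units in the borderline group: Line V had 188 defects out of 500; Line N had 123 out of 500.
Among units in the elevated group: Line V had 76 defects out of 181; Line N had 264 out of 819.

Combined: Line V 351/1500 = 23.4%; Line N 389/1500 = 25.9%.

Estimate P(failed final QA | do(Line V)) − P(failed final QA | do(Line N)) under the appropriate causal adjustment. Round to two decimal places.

The distribution of in-process temperature band is itself part of what the line does — it is an intermediate outcome. Holding it fixed would remove that part of the effect; the total effect is the pooled difference.
The causal difference is the pooled difference: 0.234 − 0.259 = -0.025.

-0.03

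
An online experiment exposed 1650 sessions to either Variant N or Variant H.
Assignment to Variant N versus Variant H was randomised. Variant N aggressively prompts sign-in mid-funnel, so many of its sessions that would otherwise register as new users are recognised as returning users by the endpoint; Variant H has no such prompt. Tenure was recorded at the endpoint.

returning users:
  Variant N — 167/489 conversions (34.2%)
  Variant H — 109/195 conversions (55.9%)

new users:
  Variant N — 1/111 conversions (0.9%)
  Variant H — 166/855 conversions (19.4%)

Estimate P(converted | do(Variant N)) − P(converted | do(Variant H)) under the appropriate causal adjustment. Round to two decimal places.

Stratifying would compare variants among sessions the variants themselves sorted into user tenure groups — a form of selection on an intermediate. The unconditioned pooled rates give the total causal effect.
The causal difference is the pooled difference: 0.280 − 0.262 = +0.018.

+0.02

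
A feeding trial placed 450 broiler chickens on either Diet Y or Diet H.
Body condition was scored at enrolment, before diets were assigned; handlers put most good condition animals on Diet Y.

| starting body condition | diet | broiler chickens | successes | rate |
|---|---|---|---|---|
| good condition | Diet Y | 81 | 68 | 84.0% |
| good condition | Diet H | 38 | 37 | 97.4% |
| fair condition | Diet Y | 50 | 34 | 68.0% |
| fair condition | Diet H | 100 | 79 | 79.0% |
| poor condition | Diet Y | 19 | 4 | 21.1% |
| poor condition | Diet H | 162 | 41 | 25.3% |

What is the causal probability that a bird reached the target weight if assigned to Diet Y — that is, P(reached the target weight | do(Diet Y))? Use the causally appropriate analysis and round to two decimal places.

0.53

Starting body condition differs across diets for reasons unrelated to any effect of the diet itself, and it separately predicts the outcome — a classic confounder. We must compare within starting body condition levels.
Standardising Diet Y to the population starting body condition mix: 0.264·68/81 + 0.333·34/50 + 0.402·4/19 = 0.533.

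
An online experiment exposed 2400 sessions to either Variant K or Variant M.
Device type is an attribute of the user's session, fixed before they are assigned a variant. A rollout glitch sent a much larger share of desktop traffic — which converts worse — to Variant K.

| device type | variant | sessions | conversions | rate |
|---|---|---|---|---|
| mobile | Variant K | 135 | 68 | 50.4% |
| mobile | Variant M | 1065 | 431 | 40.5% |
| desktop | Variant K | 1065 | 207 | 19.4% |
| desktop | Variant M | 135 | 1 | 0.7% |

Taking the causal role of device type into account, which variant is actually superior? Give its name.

The device type-specific comparison favours Variant K throughout, but the pooled figures favour Variant M. The question is whether to condition on device type.
Device type differs across variants for reasons unrelated to any effect of the variant itself, and it separately predicts the outcome — a classic confounder. We must compare within device type levels.
Within each level — mobile: 50.4% vs 40.5%; desktop: 19.4% vs 0.7% — Variant K is higher every time.

Variant K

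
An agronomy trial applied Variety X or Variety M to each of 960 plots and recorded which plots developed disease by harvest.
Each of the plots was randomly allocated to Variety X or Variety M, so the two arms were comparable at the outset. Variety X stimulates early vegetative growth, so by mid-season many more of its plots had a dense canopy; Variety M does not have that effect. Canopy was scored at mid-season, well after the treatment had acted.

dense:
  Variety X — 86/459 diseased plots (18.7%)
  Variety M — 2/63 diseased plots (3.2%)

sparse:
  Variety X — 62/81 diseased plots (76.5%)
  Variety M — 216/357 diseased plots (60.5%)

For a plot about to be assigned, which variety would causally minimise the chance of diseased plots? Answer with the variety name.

Mid-season canopy here is a post-treatment variable shaped by the variety; conditioning on it would introduce bias rather than remove it. The overall comparison is the causal one.
Pooled: Variety X 27.4% vs Variety M 51.9%; Variety X is lower overall.

Variety X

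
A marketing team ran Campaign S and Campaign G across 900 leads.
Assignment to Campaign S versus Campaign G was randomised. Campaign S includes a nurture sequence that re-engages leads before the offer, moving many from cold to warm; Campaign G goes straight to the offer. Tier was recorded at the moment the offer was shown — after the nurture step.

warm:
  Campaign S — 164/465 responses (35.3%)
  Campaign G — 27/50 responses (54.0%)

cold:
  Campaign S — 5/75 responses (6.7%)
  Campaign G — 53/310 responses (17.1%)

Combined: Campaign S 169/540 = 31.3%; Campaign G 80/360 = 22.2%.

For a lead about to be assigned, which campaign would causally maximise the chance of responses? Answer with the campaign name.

Campaign S

Engagement tier is recorded after the campaign and is itself shifted by it — it sits on the causal path from campaign to outcome. Conditioning on a mediator would strip out part of the effect we want; the pooled comparison gives the total causal effect.
Pooled: Campaign S 31.3% vs Campaign G 22.2%; Campaign S is higher overall.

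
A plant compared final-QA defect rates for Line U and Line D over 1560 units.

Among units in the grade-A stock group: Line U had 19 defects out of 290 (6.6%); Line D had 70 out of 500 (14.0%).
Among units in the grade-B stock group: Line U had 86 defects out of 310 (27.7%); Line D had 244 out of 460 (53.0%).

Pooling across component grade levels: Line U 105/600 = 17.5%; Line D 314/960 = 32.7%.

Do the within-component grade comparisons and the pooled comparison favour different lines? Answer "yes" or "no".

no

Within each component grade level (grade-A stock 6.6% vs 14.0%; grade-B stock 27.7% vs 53.0%), Line U has the lower rate every time. Pooled: 17.5% vs 32.7% — Line U has the lower rate overall. They agree.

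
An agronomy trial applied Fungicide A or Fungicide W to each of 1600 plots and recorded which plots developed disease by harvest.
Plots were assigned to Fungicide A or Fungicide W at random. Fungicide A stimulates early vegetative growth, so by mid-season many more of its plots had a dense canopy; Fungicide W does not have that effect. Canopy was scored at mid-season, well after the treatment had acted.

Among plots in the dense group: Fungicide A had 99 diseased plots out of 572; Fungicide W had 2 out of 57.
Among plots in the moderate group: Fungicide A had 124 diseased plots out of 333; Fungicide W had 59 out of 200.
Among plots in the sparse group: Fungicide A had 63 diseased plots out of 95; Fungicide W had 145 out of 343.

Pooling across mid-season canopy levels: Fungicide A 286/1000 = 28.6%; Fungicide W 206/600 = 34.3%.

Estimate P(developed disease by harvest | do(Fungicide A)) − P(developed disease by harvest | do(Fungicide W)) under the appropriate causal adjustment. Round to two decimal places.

The stratified and pooled comparisons disagree (Fungicide W wins within each mid-season canopy; Fungicide A wins overall), so the answer turns on the causal role of mid-season canopy.
Mid-season canopy lies on the pathway fungicide → mid-season canopy → outcome, so adjusting for it blocks the indirect effect. For the total causal effect of fungicide, use the unadjusted pooled rates.
The causal difference is the pooled difference: 0.286 − 0.343 = -0.057.

-0.06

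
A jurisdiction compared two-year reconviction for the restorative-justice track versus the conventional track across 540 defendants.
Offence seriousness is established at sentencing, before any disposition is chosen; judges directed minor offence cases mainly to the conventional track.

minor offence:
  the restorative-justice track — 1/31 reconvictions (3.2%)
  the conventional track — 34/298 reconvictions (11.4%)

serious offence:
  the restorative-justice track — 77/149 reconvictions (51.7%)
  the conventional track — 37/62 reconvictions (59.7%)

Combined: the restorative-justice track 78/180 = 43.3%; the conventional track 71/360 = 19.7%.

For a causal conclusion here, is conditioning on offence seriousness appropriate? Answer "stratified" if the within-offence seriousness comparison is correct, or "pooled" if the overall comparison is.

The stratified and pooled comparisons disagree (the restorative-justice track wins within each offence seriousness; the conventional track wins overall), so the answer turns on the causal role of offence seriousness.
Since offence seriousness is a pre-existing factor (not a product of the disposition) and it affects the outcome on its own, it is a confounder. The stratified rates, not the pooled rate, identify the causal effect.
Within each level — minor offence: 3.2% vs 11.4%; serious offence: 51.7% vs 59.7% — the restorative-justice track is lower every time.

stratified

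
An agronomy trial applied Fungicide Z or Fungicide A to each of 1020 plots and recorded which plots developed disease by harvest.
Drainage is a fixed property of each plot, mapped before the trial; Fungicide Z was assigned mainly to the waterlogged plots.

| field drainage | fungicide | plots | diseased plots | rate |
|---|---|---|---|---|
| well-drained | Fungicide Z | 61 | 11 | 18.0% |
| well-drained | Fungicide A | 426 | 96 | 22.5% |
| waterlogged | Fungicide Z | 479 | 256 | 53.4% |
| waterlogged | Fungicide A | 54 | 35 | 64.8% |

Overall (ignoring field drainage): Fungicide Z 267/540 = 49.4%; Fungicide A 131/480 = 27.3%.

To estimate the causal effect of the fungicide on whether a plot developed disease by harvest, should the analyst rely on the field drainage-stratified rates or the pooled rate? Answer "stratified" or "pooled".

Fungicide Z is lower inside every field drainage stratum but Fungicide A is lower in aggregate. Whether to stratify depends on how field drainage relates to the fungicide.
Here field drainage is a common cause — it drives both which fungicide a case falls under and the outcome. The crude comparison mixes populations; the stratum-specific rates are the causally relevant ones.
Within each level — well-drained: 18.0% vs 22.5%; waterlogged: 53.4% vs 64.8% — Fungicide Z is lower every time.

stratified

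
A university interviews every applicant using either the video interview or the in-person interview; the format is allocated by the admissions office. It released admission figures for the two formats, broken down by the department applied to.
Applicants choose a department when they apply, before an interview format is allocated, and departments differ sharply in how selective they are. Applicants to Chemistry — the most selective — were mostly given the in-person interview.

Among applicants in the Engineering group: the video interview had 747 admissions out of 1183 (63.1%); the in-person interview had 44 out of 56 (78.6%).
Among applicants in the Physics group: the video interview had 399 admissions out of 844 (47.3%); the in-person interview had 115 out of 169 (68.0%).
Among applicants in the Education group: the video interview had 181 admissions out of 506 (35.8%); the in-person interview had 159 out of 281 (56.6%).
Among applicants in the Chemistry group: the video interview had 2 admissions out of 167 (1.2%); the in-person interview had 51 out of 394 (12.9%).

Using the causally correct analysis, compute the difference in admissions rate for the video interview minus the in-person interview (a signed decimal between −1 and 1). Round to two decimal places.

-0.18

The department-specific comparison favours the in-person interview throughout, but the pooled figures favour the video interview. The question is whether to condition on department.
Nothing the interview format does changes department; the imbalance is an allocation artefact. With department also predicting the outcome, the pooled figure is confounded, and the within-stratum comparison is the causal one.
Adjusting over the population distribution of department: 0.344·(0.631−0.786) + 0.281·(0.473−0.680) + 0.219·(0.358−0.566) + 0.156·(0.012−0.129) = -0.175.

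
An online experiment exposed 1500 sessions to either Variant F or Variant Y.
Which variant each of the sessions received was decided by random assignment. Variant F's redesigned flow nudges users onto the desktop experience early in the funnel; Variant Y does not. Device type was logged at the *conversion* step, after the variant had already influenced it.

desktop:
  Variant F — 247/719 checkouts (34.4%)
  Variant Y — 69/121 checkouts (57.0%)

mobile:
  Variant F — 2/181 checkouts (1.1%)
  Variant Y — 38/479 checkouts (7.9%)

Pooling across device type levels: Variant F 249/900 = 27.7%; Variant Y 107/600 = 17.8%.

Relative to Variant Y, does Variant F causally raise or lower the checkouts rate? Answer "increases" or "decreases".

increases

The device type-specific comparison favours Variant Y throughout, but the pooled figures favour Variant F. The question is whether to condition on device type.
Stratifying would compare variants among sessions the variants themselves sorted into device type groups — a form of selection on an intermediate. The unconditioned pooled rates give the total causal effect.
Pooled: Variant F 27.7% vs Variant Y 17.8%; Variant F is higher overall.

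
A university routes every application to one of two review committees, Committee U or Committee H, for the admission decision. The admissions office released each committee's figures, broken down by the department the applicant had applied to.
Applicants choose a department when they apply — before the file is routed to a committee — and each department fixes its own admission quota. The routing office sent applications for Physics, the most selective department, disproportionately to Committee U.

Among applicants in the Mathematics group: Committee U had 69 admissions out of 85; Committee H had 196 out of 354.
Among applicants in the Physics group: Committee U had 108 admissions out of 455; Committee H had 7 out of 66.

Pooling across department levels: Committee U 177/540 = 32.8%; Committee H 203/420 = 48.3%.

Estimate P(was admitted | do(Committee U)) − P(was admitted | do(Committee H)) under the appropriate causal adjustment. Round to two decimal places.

+0.19

Committee U is higher inside every department stratum but Committee H is higher in aggregate. Whether to stratify depends on how department relates to the review committee.
Department satisfies the back-door criterion: it is not a descendant of the review committee, and it blocks the spurious path from review committee to outcome. Adjusting for it (i.e., using the within-department rates) gives the causal effect.
Adjusting over the population distribution of department: 0.457·(0.812−0.554) + 0.543·(0.237−0.106) = +0.189.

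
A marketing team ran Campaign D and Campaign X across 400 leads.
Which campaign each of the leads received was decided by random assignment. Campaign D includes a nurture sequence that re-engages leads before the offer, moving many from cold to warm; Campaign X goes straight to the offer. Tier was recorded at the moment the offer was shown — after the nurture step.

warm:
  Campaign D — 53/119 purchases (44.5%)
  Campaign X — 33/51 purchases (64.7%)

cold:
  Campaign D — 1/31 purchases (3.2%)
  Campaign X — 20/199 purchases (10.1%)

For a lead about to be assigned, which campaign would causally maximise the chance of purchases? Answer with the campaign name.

Campaign D

Because the campaign influences engagement tier, engagement tier is a post-treatment mediator, not a confounder. Stratifying on it would bias the estimate; the causal effect is the crude pooled difference.
Pooled: Campaign D 36.0% vs Campaign X 21.2%; Campaign D is higher overall.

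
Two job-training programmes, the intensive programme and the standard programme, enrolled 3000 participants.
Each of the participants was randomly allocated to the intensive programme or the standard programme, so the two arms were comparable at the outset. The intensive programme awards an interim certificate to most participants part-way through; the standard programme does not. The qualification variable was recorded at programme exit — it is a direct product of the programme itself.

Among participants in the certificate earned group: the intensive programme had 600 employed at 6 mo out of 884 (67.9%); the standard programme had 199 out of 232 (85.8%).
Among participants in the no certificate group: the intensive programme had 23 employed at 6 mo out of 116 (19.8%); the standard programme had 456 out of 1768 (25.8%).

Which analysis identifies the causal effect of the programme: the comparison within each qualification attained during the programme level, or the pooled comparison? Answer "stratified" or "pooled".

The distribution of qualification attained during the programme is itself part of what the programme does — it is an intermediate outcome. Holding it fixed would remove that part of the effect; the total effect is the pooled difference.
Pooled: the intensive programme 62.3% vs the standard programme 32.8%; the intensive programme is higher overall.

pooled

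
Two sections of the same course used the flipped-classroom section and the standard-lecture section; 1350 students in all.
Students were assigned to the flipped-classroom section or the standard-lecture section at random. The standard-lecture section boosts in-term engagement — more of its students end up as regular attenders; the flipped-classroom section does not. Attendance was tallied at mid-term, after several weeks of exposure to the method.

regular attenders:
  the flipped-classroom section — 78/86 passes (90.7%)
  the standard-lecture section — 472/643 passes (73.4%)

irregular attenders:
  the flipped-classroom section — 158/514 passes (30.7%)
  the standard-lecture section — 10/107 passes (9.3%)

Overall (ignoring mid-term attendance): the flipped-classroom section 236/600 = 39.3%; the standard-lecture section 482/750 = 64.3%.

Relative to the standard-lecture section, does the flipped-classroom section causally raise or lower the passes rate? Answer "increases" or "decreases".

decreases

The distribution of mid-term attendance is itself part of what the teaching method does — it is an intermediate outcome. Holding it fixed would remove that part of the effect; the total effect is the pooled difference.
Pooled: the flipped-classroom section 39.3% vs the standard-lecture section 64.3%; the standard-lecture section is higher overall.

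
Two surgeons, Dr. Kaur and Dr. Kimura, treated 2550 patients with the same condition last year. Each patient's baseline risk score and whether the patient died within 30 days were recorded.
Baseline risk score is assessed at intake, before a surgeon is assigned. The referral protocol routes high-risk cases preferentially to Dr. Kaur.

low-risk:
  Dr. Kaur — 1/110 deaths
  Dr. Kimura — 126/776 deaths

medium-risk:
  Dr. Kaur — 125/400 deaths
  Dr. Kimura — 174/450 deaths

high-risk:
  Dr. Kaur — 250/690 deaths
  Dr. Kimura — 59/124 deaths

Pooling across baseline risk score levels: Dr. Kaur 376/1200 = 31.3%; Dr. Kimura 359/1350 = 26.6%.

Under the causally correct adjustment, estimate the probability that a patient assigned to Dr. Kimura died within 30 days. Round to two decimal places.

The baseline risk score-specific comparison favours Dr. Kaur throughout, but the pooled figures favour Dr. Kimura. The question is whether to condition on baseline risk score.
Baseline risk score is set before the surgeon has any effect — it is not caused by the surgeon — and it independently drives the outcome. That makes it a confounder, so the causal comparison is within baseline risk score levels.
Standardising Dr. Kimura to the population baseline risk score mix: 0.347·126/776 + 0.333·174/450 + 0.319·59/124 = 0.337.

0.34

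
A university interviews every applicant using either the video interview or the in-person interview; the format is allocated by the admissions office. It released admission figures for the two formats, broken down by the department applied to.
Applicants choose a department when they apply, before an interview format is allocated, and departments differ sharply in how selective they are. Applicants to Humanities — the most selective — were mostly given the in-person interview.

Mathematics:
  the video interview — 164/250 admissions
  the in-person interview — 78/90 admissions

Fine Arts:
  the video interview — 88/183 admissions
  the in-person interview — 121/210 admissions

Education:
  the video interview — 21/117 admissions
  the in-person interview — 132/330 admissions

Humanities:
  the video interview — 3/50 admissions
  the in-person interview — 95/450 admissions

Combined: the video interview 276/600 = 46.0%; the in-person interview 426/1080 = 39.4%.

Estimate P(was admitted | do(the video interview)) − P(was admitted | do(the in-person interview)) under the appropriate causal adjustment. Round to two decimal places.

-0.17

The imbalance in department arose from how applicants were allocated, not from anything the interview format did; and department independently affects the outcome. The pooled gap is confounded — condition on department.
Adjusting over the population distribution of department: 0.202·(0.656−0.867) + 0.234·(0.481−0.576) + 0.266·(0.179−0.400) + 0.298·(0.060−0.211) = -0.169.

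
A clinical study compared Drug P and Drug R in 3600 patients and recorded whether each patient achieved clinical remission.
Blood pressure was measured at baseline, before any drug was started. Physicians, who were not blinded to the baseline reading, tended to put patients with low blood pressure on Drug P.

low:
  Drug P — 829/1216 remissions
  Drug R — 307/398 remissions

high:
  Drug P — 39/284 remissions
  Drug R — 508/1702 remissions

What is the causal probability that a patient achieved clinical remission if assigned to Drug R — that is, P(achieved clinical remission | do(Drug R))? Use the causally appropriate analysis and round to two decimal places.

Drug R is higher inside every blood pressure stratum but Drug P is higher in aggregate. Whether to stratify depends on how blood pressure relates to the drug.
Blood pressure satisfies the back-door criterion: it is not a descendant of the drug, and it blocks the spurious path from drug to outcome. Adjusting for it (i.e., using the within-blood pressure rates) gives the causal effect.
Standardising Drug R to the population blood pressure mix: 0.448·307/398 + 0.552·508/1702 = 0.510.

0.51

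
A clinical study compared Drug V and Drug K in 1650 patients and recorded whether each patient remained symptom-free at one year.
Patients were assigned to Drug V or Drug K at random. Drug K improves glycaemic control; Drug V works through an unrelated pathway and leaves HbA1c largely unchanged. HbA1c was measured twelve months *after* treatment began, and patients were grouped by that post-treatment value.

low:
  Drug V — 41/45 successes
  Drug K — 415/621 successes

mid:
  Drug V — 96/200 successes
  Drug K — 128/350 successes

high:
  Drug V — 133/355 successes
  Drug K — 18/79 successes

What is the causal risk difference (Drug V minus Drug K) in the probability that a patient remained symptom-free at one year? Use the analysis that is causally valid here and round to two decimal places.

-0.08

Stratifying would compare drugs among patients the drugs themselves sorted into HbA1c groups — a form of selection on an intermediate. The unconditioned pooled rates give the total causal effect.
The causal difference is the pooled difference: 0.450 − 0.534 = -0.084.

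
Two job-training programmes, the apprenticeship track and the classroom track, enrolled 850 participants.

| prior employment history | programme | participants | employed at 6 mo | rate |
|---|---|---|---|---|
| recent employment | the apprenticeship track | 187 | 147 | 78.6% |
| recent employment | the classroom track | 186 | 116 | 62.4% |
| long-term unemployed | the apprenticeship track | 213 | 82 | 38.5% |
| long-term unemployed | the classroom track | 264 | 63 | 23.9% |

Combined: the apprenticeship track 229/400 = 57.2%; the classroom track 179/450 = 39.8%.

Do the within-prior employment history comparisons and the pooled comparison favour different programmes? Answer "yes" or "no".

no

Within each prior employment history level (recent employment 78.6% vs 62.4%; long-term unemployed 38.5% vs 23.9%), the apprenticeship track has the higher rate every time. Pooled: 57.2% vs 39.8% — the apprenticeship track has the higher rate overall. They agree.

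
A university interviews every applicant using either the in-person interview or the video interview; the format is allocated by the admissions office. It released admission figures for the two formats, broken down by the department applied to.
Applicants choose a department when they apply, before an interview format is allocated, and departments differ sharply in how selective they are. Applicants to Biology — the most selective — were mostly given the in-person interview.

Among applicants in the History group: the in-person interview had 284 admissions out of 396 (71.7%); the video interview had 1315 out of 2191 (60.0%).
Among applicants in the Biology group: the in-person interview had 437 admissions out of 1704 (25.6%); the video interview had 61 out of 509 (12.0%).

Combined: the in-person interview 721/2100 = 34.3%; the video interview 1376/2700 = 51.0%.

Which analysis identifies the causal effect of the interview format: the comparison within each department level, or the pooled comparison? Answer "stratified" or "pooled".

The department-specific comparison favours the in-person interview throughout, but the pooled figures favour the video interview. The question is whether to condition on department.
Department satisfies the back-door criterion: it is not a descendant of the interview format, and it blocks the spurious path from interview format to outcome. Adjusting for it (i.e., using the within-department rates) gives the causal effect.
Within each level — History: 71.7% vs 60.0%; Biology: 25.6% vs 12.0% — the in-person interview is higher every time.

stratified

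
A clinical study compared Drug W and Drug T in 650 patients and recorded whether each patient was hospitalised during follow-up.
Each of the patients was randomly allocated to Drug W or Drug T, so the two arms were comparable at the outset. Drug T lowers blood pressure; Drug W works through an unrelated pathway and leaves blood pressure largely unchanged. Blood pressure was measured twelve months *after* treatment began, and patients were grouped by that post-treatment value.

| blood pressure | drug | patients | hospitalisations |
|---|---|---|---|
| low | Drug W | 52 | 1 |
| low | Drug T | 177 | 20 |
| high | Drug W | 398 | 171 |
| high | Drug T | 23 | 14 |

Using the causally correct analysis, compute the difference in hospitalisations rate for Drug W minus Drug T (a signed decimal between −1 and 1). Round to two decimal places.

Blood pressure is recorded after the drug and is itself shifted by it — it sits on the causal path from drug to outcome. Conditioning on a mediator would strip out part of the effect we want; the pooled comparison gives the total causal effect.
The causal difference is the pooled difference: 0.382 − 0.170 = +0.212.

+0.21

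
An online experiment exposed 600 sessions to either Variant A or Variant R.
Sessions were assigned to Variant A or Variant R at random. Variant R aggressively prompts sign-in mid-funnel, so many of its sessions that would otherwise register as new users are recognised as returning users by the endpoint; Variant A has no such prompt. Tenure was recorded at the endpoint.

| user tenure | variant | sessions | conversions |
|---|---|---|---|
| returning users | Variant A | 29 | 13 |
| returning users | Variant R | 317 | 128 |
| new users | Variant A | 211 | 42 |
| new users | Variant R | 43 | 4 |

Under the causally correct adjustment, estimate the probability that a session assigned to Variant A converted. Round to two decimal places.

User tenure is downstream of the variant. One should not condition on a consequence of treatment, so the overall rates are the right comparison.
So P(outcome | do(Variant A)) is just the pooled rate for Variant A: 55/240 = 0.229.

0.23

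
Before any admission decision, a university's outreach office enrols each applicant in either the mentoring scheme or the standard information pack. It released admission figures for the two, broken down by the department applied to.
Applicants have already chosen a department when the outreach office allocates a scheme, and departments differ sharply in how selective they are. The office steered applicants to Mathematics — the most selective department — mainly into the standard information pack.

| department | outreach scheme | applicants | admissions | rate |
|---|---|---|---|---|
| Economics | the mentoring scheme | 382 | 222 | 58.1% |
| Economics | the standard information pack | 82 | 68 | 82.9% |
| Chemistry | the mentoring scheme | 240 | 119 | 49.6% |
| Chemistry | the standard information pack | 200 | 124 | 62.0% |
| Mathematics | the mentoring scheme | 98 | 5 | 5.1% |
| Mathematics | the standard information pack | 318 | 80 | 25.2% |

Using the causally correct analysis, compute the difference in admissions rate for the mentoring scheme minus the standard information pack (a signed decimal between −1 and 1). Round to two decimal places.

-0.19

The department-specific comparison favours the standard information pack throughout, but the pooled figures favour the mentoring scheme. The question is whether to condition on department.
Here department is a common cause — it drives both which outreach scheme a case falls under and the outcome. The crude comparison mixes populations; the stratum-specific rates are the causally relevant ones.
Adjusting over the population distribution of department: 0.352·(0.581−0.829) + 0.333·(0.496−0.620) + 0.315·(0.051−0.252) = -0.192.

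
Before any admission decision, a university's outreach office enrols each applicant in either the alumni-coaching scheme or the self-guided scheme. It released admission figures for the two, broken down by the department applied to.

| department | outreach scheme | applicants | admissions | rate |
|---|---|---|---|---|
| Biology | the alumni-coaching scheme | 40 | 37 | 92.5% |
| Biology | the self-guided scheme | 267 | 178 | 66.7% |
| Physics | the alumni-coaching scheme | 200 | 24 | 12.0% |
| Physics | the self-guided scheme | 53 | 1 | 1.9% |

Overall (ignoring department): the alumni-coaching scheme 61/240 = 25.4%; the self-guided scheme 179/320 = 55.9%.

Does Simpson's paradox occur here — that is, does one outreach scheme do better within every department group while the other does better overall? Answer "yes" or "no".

Within each department level (Biology 92.5% vs 66.7%; Physics 12.0% vs 1.9%), the alumni-coaching scheme has the higher rate every time. Pooled: 25.4% vs 55.9% — the self-guided scheme has the higher rate overall. The two comparisons disagree.

yes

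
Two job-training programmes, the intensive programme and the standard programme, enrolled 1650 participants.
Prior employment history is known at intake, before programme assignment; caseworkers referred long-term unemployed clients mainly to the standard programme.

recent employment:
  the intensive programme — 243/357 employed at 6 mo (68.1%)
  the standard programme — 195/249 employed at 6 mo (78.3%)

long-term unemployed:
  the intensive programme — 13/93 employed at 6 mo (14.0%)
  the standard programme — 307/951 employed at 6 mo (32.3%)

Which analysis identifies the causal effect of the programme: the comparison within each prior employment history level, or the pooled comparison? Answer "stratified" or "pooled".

stratified

Prior employment history differs across programmes for reasons unrelated to any effect of the programme itself, and it separately predicts the outcome — a classic confounder. We must compare within prior employment history levels.
Within each level — recent employment: 68.1% vs 78.3%; long-term unemployed: 14.0% vs 32.3% — the standard programme is higher every time.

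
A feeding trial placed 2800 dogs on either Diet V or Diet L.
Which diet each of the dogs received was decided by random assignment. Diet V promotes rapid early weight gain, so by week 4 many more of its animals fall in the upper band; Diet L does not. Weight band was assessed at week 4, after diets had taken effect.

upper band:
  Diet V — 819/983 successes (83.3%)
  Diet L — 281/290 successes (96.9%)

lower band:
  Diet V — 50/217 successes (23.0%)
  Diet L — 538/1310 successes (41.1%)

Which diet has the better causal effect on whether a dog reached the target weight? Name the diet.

Within every week-4 weight band level Diet L has the higher rate, yet pooled Diet V does — Simpson's reversal.
Because the diet influences week-4 weight band, week-4 weight band is a post-treatment mediator, not a confounder. Stratifying on it would bias the estimate; the causal effect is the crude pooled difference.
Pooled: Diet V 72.4% vs Diet L 51.2%; Diet V is higher overall.

Diet V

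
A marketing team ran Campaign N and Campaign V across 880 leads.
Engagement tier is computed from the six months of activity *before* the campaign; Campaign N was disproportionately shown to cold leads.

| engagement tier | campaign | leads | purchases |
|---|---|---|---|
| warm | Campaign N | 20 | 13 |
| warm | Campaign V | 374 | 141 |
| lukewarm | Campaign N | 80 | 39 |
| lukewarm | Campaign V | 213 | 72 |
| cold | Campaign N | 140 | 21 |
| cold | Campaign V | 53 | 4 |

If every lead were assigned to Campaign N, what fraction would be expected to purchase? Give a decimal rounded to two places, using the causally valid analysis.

0.49

The stratified and pooled comparisons disagree (Campaign N wins within each engagement tier; Campaign V wins overall), so the answer turns on the causal role of engagement tier.
Since engagement tier is a pre-existing factor (not a product of the campaign) and it affects the outcome on its own, it is a confounder. The stratified rates, not the pooled rate, identify the causal effect.
Standardising Campaign N to the population engagement tier mix: 0.448·13/20 + 0.333·39/80 + 0.219·21/140 = 0.486.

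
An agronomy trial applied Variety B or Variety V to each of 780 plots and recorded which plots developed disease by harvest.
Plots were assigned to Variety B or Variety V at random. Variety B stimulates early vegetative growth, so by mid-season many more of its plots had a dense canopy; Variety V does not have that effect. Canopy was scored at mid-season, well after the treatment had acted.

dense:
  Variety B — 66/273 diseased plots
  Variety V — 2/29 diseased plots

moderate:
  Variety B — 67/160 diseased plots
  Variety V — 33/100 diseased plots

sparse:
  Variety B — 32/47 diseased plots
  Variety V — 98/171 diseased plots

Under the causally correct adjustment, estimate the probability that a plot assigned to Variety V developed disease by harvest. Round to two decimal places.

0.44

The mid-season canopy-specific comparison favours Variety V throughout, but the pooled figures favour Variety B. The question is whether to condition on mid-season canopy.
Mid-season canopy here is a post-treatment variable shaped by the variety; conditioning on it would introduce bias rather than remove it. The overall comparison is the causal one.
So P(outcome | do(Variety V)) is just the pooled rate for Variety V: 133/300 = 0.443.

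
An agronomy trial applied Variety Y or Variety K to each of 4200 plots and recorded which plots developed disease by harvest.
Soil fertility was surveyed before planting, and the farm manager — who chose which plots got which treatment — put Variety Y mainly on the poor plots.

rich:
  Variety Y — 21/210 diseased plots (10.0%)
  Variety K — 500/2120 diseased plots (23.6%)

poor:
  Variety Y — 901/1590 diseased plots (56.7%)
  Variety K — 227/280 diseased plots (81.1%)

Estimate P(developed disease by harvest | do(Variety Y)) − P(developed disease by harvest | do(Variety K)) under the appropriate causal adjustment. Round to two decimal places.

-0.18

Since soil fertility is a pre-existing factor (not a product of the variety) and it affects the outcome on its own, it is a confounder. The stratified rates, not the pooled rate, identify the causal effect.
Adjusting over the population distribution of soil fertility: 0.555·(0.100−0.236) + 0.445·(0.567−0.811) = -0.184.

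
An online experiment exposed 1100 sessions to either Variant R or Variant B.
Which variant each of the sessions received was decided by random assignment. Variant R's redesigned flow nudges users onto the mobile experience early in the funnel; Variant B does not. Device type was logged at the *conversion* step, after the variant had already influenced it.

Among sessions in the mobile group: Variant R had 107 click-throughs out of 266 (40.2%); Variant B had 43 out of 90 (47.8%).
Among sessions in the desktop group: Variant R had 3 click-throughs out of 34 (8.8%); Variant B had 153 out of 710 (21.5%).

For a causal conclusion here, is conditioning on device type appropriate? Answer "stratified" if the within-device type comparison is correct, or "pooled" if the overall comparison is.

pooled

Within every device type level Variant B has the higher rate, yet pooled Variant R does — Simpson's reversal.
Device type is recorded after the variant and is itself shifted by it — it sits on the causal path from variant to outcome. Conditioning on a mediator would strip out part of the effect we want; the pooled comparison gives the total causal effect.
Pooled: Variant R 36.7% vs Variant B 24.5%; Variant R is higher overall.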